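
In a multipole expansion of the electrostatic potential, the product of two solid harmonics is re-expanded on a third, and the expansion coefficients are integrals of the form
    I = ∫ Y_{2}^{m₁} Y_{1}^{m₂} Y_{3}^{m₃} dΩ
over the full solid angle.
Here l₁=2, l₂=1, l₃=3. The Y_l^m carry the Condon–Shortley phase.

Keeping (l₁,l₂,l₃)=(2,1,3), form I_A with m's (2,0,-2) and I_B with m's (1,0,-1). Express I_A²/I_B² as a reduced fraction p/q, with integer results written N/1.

Same 2,1,3: normalisation and zero-m 3j drop out of the ratio.
A: Δ: 0! 4! 2! / 7! → 1/105; sum: t=0:+1/24 = 1/24; 3j²(2 1 3; 2 0 -2) = Δ·Π!·Σ² = 1/21  (sign -1)
B: Δ: 0! 4! 2! / 7! → 1/105; sum: t=0:+1/6 = 1/6; 3j²(2 1 3; 1 0 -1) = Δ·Π!·Σ² = 8/105  (sign +1)
I_A²/I_B² = (1/21)/(8/105) = 5/8

5/8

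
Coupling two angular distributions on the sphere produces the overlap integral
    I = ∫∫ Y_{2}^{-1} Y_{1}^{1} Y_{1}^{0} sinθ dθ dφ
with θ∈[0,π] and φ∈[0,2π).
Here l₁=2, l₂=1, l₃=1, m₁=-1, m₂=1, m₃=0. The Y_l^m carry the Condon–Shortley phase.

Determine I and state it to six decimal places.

-0.218510

m-sum 0 ✓  L=4 even ✓  1≤1≤3 ✓
Π(2lᵢ+1) = 5×3×3 = 45
triangle coeff Δ(2,1,1) = 1/30
Σ_t [1,1]: t=1:−1/1 = -1/1
(3j)²=2/15 [(2 1 1; 0 0 0)], sign=+1
Σ_t [2,2]: t=2:+1/2 = 1/2
(3j)²=1/10 [(2 1 1; -1 1 0)], sign=-1
⇒ 4πI² = 3/5
I = (-1)√(3/5/(4π)) = -0.21850969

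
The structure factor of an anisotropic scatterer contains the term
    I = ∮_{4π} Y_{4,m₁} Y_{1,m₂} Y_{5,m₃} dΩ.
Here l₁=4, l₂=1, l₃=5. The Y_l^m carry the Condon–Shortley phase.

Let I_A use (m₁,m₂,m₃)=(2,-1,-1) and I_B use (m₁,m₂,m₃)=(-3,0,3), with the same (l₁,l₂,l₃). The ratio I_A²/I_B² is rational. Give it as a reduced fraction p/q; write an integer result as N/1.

Same 4,1,5: normalisation and zero-m 3j drop out of the ratio.
A: Δ: 0! 8! 2! / 11! → 1/495; sum: t=0:+1/2880 = 1/2880; 3j²(4 1 5; 2 -1 -1) = Δ·Π!·Σ² = 2/165  (sign +1)
B: Δ: 0! 8! 2! / 11! → 1/495; sum: t=0:+1/5040 = 1/5040; 3j²(4 1 5; -3 0 3) = Δ·Π!·Σ² = 16/495  (sign +1)
I_A²/I_B² = (2/165)/(16/495) = 3/8

3/8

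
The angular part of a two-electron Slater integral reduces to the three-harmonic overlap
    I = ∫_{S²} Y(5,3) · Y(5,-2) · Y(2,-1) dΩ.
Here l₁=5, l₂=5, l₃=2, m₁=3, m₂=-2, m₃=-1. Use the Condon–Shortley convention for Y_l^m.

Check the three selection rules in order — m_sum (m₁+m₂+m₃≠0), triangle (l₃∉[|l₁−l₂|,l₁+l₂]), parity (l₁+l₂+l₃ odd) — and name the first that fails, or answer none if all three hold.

Σmᵢ = 0  ✓
l₃∈[|l₁−l₂|,l₁+l₂]=[0,10], have l₃=2  ✓
Σlᵢ = 12 ⇒ even  ✓

none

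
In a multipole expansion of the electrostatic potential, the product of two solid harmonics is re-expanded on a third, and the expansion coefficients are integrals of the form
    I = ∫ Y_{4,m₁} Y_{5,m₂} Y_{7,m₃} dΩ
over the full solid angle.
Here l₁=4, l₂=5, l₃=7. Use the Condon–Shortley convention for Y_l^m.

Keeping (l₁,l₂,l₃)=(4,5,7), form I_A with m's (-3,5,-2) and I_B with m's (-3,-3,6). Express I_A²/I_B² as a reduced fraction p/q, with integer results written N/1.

Same 4,5,7: normalisation and zero-m 3j drop out of the ratio.
A: Δ: 2! 6! 8! / 17! → 1/6126120; sum: t=2:+1/9676800 = 1/9676800; 3j²(4 5 7; -3 5 -2) = Δ·Π!·Σ² = 27/19448  (sign -1)
B: Δ: 2! 6! 8! / 17! → 1/6126120; sum: t=1:−1/3628800 t=2:+1/9676800 = -1/5806080; 3j²(4 5 7; -3 -3 6) = Δ·Π!·Σ² = 5/408  (sign +1)
I_A²/I_B² = (27/19448)/(5/408) = 81/715

81/715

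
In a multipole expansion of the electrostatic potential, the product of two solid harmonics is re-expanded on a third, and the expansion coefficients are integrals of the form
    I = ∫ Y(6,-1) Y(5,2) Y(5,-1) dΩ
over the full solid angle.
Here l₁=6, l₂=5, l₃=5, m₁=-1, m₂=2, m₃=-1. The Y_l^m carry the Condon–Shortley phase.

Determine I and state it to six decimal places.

m-sum 0 ✓  L=16 even ✓  1≤5≤11 ✓
Π(2lᵢ+1) = 13×11×11 = 1573
triangle coeff Δ(6,5,5) = 1/28588560
Σ_t [1,5]: t=1:−1/345600 t=2:+1/13824 t=3:−1/5184 t=4:+1/13824 t=5:−1/345600 = -7/129600
(3j)²=80/7293 [(6 5 5; 0 0 0)], sign=+1
Σ_t [3,6]: t=3:−1/41472 t=4:+1/10368 t=5:−1/23040 t=6:+1/518400 = 1/32400
(3j)²=128/12155 [(6 5 5; -1 2 -1)], sign=+1
⇒ 4πI² = 2048/11271
I = (+1)√(2048/11271/(4π)) = 0.12024827

0.120248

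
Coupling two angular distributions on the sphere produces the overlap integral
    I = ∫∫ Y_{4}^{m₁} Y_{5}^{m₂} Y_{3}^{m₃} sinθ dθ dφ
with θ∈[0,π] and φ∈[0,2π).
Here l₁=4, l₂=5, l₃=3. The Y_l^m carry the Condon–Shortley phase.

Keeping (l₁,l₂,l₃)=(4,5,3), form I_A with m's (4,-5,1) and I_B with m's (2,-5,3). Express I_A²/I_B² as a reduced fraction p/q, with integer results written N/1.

Same 4,5,3: normalisation and zero-m 3j drop out of the ratio.
A: Δ: 6! 2! 4! / 13! → 1/180180; sum: t=0:+1/34560 = 1/34560; 3j²(4 5 3; 4 -5 1) = Δ·Π!·Σ² = 14/429  (sign +1)
B: Δ: 6! 2! 4! / 13! → 1/180180; sum: t=0:+1/34560 = 1/34560; 3j²(4 5 3; 2 -5 3) = Δ·Π!·Σ² = 5/286  (sign +1)
I_A²/I_B² = (14/429)/(5/286) = 28/15

28/15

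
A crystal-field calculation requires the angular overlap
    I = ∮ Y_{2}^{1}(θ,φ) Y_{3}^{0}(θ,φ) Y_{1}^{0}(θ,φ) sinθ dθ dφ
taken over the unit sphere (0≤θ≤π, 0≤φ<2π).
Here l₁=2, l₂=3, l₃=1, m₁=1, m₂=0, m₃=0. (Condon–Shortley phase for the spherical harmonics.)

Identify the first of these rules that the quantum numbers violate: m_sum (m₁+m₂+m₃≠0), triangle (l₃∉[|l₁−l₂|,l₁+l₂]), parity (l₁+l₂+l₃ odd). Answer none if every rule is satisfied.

Σmᵢ = 1  ✗
l₃∈[|l₁−l₂|,l₁+l₂]=[1,5], have l₃=1
Σlᵢ = 6 ⇒ even

m_sum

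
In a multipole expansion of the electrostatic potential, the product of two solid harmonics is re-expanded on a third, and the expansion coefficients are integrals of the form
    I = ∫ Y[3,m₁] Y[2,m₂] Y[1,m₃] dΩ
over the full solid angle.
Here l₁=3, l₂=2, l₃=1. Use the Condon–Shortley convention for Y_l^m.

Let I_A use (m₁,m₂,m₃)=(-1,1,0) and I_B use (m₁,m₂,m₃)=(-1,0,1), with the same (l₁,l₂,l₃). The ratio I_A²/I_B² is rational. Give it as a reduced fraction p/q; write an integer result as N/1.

Same 3,2,1: normalisation and zero-m 3j drop out of the ratio.
A: Δ: 4! 2! 0! / 7! → 1/105; sum: t=3:−1/6 = -1/6; 3j²(3 2 1; -1 1 0) = Δ·Π!·Σ² = 8/105  (sign +1)
B: Δ: 4! 2! 0! / 7! → 1/105; sum: t=2:+1/8 = 1/8; 3j²(3 2 1; -1 0 1) = Δ·Π!·Σ² = 2/35  (sign +1)
I_A²/I_B² = (8/105)/(2/35) = 4/3

4/3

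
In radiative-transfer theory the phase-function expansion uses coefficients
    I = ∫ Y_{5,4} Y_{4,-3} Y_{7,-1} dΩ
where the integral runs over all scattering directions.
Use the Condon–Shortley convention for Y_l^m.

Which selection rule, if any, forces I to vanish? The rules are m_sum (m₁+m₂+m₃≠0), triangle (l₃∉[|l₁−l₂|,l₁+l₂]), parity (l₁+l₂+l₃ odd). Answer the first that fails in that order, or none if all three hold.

m₁+m₂+m₃ = 4 − 3 − 1 = 0  ✓
triangle: |5−4|=1 ≤ l₃=7 ≤ 5+4=9  ✓
parity: l₁+l₂+l₃ = 16 is even  ✓

none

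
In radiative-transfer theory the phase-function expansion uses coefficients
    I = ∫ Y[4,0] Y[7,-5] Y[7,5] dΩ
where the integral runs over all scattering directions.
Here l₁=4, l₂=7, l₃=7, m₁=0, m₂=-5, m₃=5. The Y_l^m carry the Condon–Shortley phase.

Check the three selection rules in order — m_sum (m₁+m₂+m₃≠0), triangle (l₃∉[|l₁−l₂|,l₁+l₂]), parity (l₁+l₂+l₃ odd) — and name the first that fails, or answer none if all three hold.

none

m₁+m₂+m₃ = 0 − 5 + 5 = 0  ✓
triangle: |4−7|=3 ≤ l₃=7 ≤ 4+7=11  ✓
parity: l₁+l₂+l₃ = 18 is even  ✓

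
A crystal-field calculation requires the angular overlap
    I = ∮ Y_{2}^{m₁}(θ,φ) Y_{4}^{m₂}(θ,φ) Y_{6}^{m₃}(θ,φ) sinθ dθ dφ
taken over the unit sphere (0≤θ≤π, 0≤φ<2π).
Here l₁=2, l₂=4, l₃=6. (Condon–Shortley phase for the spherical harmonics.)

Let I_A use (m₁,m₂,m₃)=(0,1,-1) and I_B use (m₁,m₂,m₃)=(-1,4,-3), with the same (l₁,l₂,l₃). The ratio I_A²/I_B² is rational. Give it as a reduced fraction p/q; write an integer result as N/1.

70/3

Same 2,4,6: normalisation and zero-m 3j drop out of the ratio.
A: Δ: 0! 4! 8! / 13! → 1/6435; sum: t=0:+1/2880 = 1/2880; 3j²(2 4 6; 0 1 -1) = Δ·Π!·Σ² = 14/429  (sign -1)
B: Δ: 0! 4! 8! / 13! → 1/6435; sum: t=0:+1/241920 = 1/241920; 3j²(2 4 6; -1 4 -3) = Δ·Π!·Σ² = 1/715  (sign -1)
I_A²/I_B² = (14/429)/(1/715) = 70/3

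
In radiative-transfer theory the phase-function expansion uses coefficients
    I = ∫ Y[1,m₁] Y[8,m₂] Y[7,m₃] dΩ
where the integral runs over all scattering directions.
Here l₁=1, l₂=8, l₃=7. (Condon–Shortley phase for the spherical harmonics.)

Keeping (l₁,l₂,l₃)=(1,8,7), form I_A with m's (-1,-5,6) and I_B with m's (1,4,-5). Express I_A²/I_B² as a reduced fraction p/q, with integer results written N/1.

Same 1,8,7: normalisation and zero-m 3j drop out of the ratio.
A: Δ: 2! 0! 14! / 17! → 1/2040; sum: t=2:+1/12454041600 = 1/12454041600; 3j²(1 8 7; -1 -5 6) = Δ·Π!·Σ² = 1/680  (sign -1)
B: Δ: 2! 0! 14! / 17! → 1/2040; sum: t=0:+1/1916006400 = 1/1916006400; 3j²(1 8 7; 1 4 -5) = Δ·Π!·Σ² = 1/340  (sign +1)
I_A²/I_B² = (1/680)/(1/340) = 1/2

1/2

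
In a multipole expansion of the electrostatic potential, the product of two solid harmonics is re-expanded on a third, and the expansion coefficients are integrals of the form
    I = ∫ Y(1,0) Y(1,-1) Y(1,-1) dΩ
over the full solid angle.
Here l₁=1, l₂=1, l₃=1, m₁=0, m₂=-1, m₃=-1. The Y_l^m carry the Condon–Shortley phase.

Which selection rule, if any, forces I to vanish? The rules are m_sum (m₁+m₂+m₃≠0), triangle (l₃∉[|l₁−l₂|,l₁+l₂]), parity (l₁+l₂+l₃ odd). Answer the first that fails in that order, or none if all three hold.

m₁+m₂+m₃ = 0 − 1 − 1 = -2  ✗
triangle: |1−1|=0 ≤ l₃=1 ≤ 1+1=2
parity: l₁+l₂+l₃ = 3 is odd

m_sum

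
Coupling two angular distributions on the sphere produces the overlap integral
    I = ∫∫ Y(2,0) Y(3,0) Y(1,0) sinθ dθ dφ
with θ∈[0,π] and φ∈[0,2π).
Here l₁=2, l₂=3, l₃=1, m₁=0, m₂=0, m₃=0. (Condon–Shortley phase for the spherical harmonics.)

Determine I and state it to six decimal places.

Checks pass: Σm=0; 6 even; l₃=1∈[1,5].
(2·2+1)(2·3+1)(2·1+1) = 105
Δ: 4! 0! 2! / 7! → 1/105
sum: t=2:+1/4 = 1/4
3j²(2 3 1; 0 0 0) = Δ·Π!·Σ² = 3/35  (sign -1)
(m-triple is (0,0,0) — same symbol as above.)
combine: 4πI² = 105·3/35·3/35 = 27/35
take √, sign +1: I = 0.24776670

0.247767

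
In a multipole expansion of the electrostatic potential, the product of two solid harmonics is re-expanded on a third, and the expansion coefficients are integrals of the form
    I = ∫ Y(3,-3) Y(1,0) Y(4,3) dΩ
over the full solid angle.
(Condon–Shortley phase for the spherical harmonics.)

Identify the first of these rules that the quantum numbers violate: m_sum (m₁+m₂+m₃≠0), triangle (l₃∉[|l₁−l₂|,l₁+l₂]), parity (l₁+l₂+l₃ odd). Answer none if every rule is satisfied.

azimuthal sum: -3 + 0 + 3 = 0  ✓
2 ≤ 4 ≤ 4 (triangle on l)  ✓
L = 3 + 1 + 4 = 8 (even)  ✓

none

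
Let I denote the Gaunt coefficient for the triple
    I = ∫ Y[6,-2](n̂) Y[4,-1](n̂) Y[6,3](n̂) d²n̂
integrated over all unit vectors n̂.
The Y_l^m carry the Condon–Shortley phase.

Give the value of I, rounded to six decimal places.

-0.131554

Rules hold: Σm=0, L=16 even, 2≤6≤10.
N = 13·9·13 = 1521
Δ = 4!·8!·4!/17! = 1/15315300
Racah Σ t=0..4: t=0:+1/829440 t=1:−1/25920 t=2:+1/9216 t=3:−1/25920 t=4:+1/829440 = 7/207360
⇒ 3j(6 4 6; 0 0 0)² = 28/2431, sgn +1
Racah Σ t=0..3: t=0:+1/5806080 t=1:−1/120960 t=2:+1/34560 t=3:−1/103680 = 13/1161216
⇒ 3j(6 4 6; -2 -1 3)² = 65/5236, sgn -1
4πI² = N·(3j₀)²·(3jₘ)² = 7605/34969
I = -1·√(0.217478/4π) = -0.13155370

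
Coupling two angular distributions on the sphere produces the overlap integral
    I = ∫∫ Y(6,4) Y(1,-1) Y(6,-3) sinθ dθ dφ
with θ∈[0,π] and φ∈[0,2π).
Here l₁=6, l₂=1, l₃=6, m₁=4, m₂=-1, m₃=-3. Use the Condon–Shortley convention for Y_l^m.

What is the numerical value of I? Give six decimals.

l₁+l₂+l₃=13 is odd: 3j(l;000)=0 ⇒ I=0

0.000000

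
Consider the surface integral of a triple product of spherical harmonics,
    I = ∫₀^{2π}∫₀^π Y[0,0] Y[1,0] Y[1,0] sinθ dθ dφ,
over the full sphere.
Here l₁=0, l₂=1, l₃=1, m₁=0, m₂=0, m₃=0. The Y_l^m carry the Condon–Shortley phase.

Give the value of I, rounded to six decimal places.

0.282095

Rules hold: Σm=0, L=2 even, 1≤1≤1.
N = 1·3·3 = 9
Δ = 0!·0!·2!/3! = 1/3
Racah Σ t=0..0: t=0:+1/1 = 1/1
⇒ 3j(0 1 1; 0 0 0)² = 1/3, sgn -1
(m-triple is (0,0,0) — same symbol as above.)
4πI² = N·(3j₀)²·(3jₘ)² = 1/1
I = +1·√(1/4π) = 0.28209479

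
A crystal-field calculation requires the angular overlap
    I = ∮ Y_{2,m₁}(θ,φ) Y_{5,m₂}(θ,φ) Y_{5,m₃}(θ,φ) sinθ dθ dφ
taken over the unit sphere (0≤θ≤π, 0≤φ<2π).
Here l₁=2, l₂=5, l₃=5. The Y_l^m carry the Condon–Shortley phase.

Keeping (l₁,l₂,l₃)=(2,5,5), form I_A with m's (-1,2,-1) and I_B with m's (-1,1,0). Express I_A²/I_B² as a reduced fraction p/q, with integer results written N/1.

l's match ⇒ only the (l;m) 3-j factors differ between A and B.
A: triangle coeff Δ(2,5,5) = 1/38610; Σ_t [1,2]: t=1:−1/2880 t=2:+1/1440 = 1/2880; (3j)²=7/715 [(2 5 5; -1 2 -1)], sign=+1
B: triangle coeff Δ(2,5,5) = 1/38610; Σ_t [1,2]: t=1:−1/1440 t=2:+1/1152 = 1/5760; (3j)²=1/858 [(2 5 5; -1 1 0)], sign=-1
I_A²/I_B² = (7/715)/(1/858) = 42/5

42/5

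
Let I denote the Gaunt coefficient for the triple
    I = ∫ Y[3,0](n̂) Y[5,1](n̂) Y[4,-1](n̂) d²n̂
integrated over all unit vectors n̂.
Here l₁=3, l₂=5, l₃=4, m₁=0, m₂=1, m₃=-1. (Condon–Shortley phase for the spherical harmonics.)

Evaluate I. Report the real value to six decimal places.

m-sum 0 ✓  L=12 even ✓  2≤4≤8 ✓
Π(2lᵢ+1) = 7×11×9 = 693
triangle coeff Δ(3,5,4) = 1/180180
Σ_t [1,3]: t=1:−1/576 t=2:+1/144 t=3:−1/576 = 1/288
(3j)²=20/1001 [(3 5 4; 0 0 0)], sign=+1
Σ_t [1,3]: t=1:−1/1440 t=2:+1/192 t=3:−1/432 = 19/8640
(3j)²=361/30030 [(3 5 4; 0 1 -1)], sign=-1
⇒ 4πI² = 2166/13013
I = (-1)√(2166/13013/(4π)) = -0.11508947

-0.115089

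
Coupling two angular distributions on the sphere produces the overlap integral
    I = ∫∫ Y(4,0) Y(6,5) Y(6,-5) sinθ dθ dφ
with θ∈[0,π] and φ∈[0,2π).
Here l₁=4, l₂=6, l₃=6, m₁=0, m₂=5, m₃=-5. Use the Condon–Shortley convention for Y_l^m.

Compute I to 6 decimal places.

0.099563

Checks pass: Σm=0; 16 even; l₃=6∈[2,10].
(2·4+1)(2·6+1)(2·6+1) = 1521
Δ: 4! 4! 8! / 17! → 1/15315300
sum: t=0:+1/829440 t=1:−1/25920 t=2:+1/9216 t=3:−1/25920 t=4:+1/829440 = 7/207360
3j²(4 6 6; 0 0 0) = Δ·Π!·Σ² = 28/2431  (sign +1)
sum: t=3:−1/1451520 t=4:+1/2903040 = -1/2903040
3j²(4 6 6; 0 5 -5) = Δ·Π!·Σ² = 11/1547  (sign +1)
combine: 4πI² = 1521·28/2431·11/1547 = 36/289
take √, sign +1: I = 0.09956287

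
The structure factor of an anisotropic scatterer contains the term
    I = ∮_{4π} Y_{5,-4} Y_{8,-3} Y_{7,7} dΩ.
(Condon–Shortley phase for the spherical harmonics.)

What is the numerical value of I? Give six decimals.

Checks pass: Σm=0; 20 even; l₃=7∈[3,13].
(2·5+1)(2·8+1)(2·7+1) = 2805
Δ: 6! 4! 10! / 21! → 1/814773960
sum: t=1:−1/87091200 t=2:+1/4976640 t=3:−1/2073600 t=4:+1/4976640 t=5:−1/87091200 = -1/9676800
3j²(5 8 7; 0 0 0) = Δ·Π!·Σ² = 360/46189  (sign +1)
sum: t=5:−1/10450944000 = -1/10450944000
3j²(5 8 7; -4 -3 7) = Δ·Π!·Σ² = 11/6460  (sign -1)
combine: 4πI² = 2805·360/46189·11/6460 = 2970/79781
take √, sign -1: I = -0.05442815

-0.054428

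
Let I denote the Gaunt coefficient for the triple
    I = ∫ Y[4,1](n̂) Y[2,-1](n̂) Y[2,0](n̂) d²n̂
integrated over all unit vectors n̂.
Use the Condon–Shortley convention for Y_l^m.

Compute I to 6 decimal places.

m-sum 0 ✓  L=8 even ✓  2≤2≤6 ✓
Π(2lᵢ+1) = 9×5×5 = 225
triangle coeff Δ(4,2,2) = 1/630
Σ_t [2,2]: t=2:+1/16 = 1/16
(3j)²=2/35 [(4 2 2; 0 0 0)], sign=+1
Σ_t [1,1]: t=1:−1/24 = -1/24
(3j)²=1/21 [(4 2 2; 1 -1 0)], sign=-1
⇒ 4πI² = 30/49
I = (-1)√(30/49/(4π)) = -0.22072812

-0.220728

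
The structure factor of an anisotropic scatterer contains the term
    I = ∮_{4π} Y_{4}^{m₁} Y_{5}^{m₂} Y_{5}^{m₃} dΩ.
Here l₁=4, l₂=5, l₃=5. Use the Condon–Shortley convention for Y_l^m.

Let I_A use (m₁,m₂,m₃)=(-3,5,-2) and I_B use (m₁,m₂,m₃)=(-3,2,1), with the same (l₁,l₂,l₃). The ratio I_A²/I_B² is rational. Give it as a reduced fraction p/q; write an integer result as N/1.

42/5

l's match ⇒ only the (l;m) 3-j factors differ between A and B.
A: triangle coeff Δ(4,5,5) = 1/3153150; Σ_t [4,4]: t=4:+1/103680 = 1/103680; (3j)²=7/429 [(4 5 5; -3 5 -2)], sign=-1
B: triangle coeff Δ(4,5,5) = 1/3153150; Σ_t [3,4]: t=3:−1/6912 t=4:+1/5184 = 1/20736; (3j)²=5/2574 [(4 5 5; -3 2 1)], sign=+1
I_A²/I_B² = (7/429)/(5/2574) = 42/5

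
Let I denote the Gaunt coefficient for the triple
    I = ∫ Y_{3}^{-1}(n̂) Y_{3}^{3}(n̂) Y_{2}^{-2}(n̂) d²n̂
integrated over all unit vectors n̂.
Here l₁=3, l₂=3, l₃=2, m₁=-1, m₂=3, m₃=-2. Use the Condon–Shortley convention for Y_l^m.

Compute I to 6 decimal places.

0.132981

m-sum 0 ✓  L=8 even ✓  0≤2≤6 ✓
Π(2lᵢ+1) = 7×7×5 = 245
triangle coeff Δ(3,3,2) = 1/3780
Σ_t [1,3]: t=1:−1/24 t=2:+1/4 t=3:−1/24 = 1/6
(3j)²=4/105 [(3 3 2; 0 0 0)], sign=+1
Σ_t [4,4]: t=4:+1/96 = 1/96
(3j)²=1/42 [(3 3 2; -1 3 -2)], sign=+1
⇒ 4πI² = 2/9
I = (+1)√(2/9/(4π)) = 0.13298076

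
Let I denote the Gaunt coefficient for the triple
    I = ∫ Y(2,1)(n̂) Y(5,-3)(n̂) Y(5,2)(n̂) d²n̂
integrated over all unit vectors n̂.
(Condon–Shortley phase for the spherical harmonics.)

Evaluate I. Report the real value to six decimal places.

-0.161739

m-sum 0 ✓  L=12 even ✓  3≤5≤7 ✓
Π(2lᵢ+1) = 5×11×11 = 605
triangle coeff Δ(2,5,5) = 1/38610
Σ_t [0,2]: t=0:+1/2880 t=1:−1/576 t=2:+1/2880 = -1/960
(3j)²=10/429 [(2 5 5; 0 0 0)], sign=+1
Σ_t [0,1]: t=0:+1/2880 t=1:−1/10080 = 1/4032
(3j)²=10/429 [(2 5 5; 1 -3 2)], sign=-1
⇒ 4πI² = 500/1521
I = (-1)√(500/1521/(4π)) = -0.16173926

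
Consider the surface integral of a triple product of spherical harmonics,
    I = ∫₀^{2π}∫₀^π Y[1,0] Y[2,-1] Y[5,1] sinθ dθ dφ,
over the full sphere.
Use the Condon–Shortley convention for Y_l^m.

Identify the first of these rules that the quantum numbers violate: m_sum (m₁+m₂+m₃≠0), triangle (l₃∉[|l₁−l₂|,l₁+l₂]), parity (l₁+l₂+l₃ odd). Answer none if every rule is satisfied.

azimuthal sum: 0 − 1 + 1 = 0  ✓
1 ≤ 5 ≤ 3 (triangle on l)  ✗
L = 1 + 2 + 5 = 8 (even)

triangle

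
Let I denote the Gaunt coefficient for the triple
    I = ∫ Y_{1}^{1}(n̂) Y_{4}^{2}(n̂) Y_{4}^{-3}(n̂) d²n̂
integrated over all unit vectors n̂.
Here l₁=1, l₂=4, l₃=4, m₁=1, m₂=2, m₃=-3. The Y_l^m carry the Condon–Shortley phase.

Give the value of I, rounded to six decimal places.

l₁+l₂+l₃=9 is odd: 3j(l;000)=0 ⇒ I=0

0.000000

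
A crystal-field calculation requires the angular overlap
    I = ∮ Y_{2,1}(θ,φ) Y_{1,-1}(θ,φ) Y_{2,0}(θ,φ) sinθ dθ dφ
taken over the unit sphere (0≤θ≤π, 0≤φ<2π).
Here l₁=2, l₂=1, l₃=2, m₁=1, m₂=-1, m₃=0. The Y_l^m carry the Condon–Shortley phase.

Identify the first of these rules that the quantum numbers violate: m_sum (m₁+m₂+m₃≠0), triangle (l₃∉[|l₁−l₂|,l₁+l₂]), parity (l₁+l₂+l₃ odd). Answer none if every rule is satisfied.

azimuthal sum: 1 − 1 + 0 = 0  ✓
1 ≤ 2 ≤ 3 (triangle on l)  ✓
L = 2 + 1 + 2 = 5 (odd)  ✗

parity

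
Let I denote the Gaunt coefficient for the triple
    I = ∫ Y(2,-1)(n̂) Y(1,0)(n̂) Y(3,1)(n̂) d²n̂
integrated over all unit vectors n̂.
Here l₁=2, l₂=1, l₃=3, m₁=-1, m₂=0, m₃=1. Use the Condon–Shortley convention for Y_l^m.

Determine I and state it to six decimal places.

Rules hold: Σm=0, L=6 even, 1≤3≤3.
N = 5·3·7 = 105
Δ = 0!·4!·2!/7! = 1/105
Racah Σ t=0..0: t=0:+1/4 = 1/4
⇒ 3j(2 1 3; 0 0 0)² = 3/35, sgn -1
Racah Σ t=0..0: t=0:+1/6 = 1/6
⇒ 3j(2 1 3; -1 0 1)² = 8/105, sgn +1
4πI² = N·(3j₀)²·(3jₘ)² = 24/35
I = -1·√(0.685714/4π) = -0.23359668

-0.233597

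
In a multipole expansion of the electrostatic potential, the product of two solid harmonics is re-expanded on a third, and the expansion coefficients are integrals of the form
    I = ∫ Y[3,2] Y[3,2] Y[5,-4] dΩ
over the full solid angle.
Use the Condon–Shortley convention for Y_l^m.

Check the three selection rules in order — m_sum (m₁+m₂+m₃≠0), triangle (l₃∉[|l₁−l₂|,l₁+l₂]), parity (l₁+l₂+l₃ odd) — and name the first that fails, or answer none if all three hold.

Σmᵢ = 0  ✓
l₃∈[|l₁−l₂|,l₁+l₂]=[0,6], have l₃=5  ✓
Σlᵢ = 11 ⇒ odd  ✗

parity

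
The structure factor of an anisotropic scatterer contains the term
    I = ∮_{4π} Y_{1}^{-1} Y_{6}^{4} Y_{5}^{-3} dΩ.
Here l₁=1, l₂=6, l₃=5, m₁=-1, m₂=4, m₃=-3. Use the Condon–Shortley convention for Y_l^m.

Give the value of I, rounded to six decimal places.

Checks pass: Σm=0; 12 even; l₃=5∈[5,7].
(2·1+1)(2·6+1)(2·5+1) = 429
Δ: 2! 0! 10! / 13! → 1/858
sum: t=1:−1/14400 = -1/14400
3j²(1 6 5; 0 0 0) = Δ·Π!·Σ² = 6/143  (sign +1)
sum: t=2:+1/161280 = 1/161280
3j²(1 6 5; -1 4 -3) = Δ·Π!·Σ² = 15/286  (sign +1)
combine: 4πI² = 429·6/143·15/286 = 135/143
take √, sign +1: I = 0.27409047

0.274090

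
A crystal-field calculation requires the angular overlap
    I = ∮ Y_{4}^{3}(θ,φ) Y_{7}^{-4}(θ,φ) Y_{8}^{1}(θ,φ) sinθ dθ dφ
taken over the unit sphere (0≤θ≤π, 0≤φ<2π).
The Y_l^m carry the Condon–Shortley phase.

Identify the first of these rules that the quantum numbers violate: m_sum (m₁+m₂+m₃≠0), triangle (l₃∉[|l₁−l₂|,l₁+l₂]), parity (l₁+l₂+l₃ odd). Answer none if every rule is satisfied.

azimuthal sum: 3 − 4 + 1 = 0  ✓
3 ≤ 8 ≤ 11 (triangle on l)  ✓
L = 4 + 7 + 8 = 19 (odd)  ✗

parity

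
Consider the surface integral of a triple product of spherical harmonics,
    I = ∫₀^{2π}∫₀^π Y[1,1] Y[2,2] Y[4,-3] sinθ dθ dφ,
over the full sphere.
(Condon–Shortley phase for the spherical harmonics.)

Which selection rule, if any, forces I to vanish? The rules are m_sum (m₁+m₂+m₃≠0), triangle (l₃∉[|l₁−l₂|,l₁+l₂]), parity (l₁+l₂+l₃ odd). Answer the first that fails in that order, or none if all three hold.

azimuthal sum: 1 + 2 − 3 = 0  ✓
1 ≤ 4 ≤ 3 (triangle on l)  ✗
L = 1 + 2 + 4 = 7 (odd)

triangle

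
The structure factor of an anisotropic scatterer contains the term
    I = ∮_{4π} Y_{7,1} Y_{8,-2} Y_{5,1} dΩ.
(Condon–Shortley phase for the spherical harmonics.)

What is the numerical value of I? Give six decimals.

0.110370

Rules hold: Σm=0, L=20 even, 1≤5≤15.
N = 15·17·11 = 2805
Δ = 10!·4!·6!/21! = 1/814773960
Racah Σ t=3..7: t=3:−1/87091200 t=4:+1/4976640 t=5:−1/2073600 t=6:+1/4976640 t=7:−1/87091200 = -1/9676800
⇒ 3j(7 8 5; 0 0 0)² = 360/46189, sgn +1
Racah Σ t=2..6: t=2:+1/92897280 t=3:−1/6531840 t=4:+1/3317760 t=5:−1/10368000 t=6:+1/298598400 = 197/2985984000
⇒ 3j(7 8 5; 1 -2 1)² = 38809/5542680, sgn +1
4πI² = N·(3j₀)²·(3jₘ)² = 1746405/11408683
I = +1·√(0.153077/4π) = 0.11036968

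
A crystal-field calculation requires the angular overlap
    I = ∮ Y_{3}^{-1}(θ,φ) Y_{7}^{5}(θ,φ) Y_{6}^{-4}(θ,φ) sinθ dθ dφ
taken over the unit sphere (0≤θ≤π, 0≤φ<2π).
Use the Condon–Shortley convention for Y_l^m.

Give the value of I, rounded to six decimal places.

-0.082471

Rules hold: Σm=0, L=16 even, 4≤6≤10.
N = 7·15·13 = 1365
Δ = 4!·2!·10!/17! = 1/2042040
Racah Σ t=1..3: t=1:−1/207360 t=2:+1/57600 t=3:−1/207360 = 1/129600
⇒ 3j(3 7 6; 0 0 0)² = 168/12155, sgn +1
Racah Σ t=2..4: t=2:+1/29030400 t=3:−1/2177280 t=4:+1/3870720 = -29/174182400
⇒ 3j(3 7 6; -1 5 -4)² = 841/185640, sgn -1
4πI² = N·(3j₀)²·(3jₘ)² = 17661/206635
I = -1·√(0.0854695/4π) = -0.08247091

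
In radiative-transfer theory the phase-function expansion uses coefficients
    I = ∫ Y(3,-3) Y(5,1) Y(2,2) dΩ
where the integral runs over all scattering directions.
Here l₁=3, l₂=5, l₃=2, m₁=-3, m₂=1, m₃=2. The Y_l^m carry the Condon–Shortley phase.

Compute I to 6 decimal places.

-0.023961

Checks pass: Σm=0; 10 even; l₃=2∈[2,8].
(2·3+1)(2·5+1)(2·2+1) = 385
Δ: 6! 0! 4! / 11! → 1/2310
sum: t=3:−1/144 = -1/144
3j²(3 5 2; 0 0 0) = Δ·Π!·Σ² = 10/231  (sign -1)
sum: t=6:+1/17280 = 1/17280
3j²(3 5 2; -3 1 2) = Δ·Π!·Σ² = 1/2310  (sign +1)
combine: 4πI² = 385·10/231·1/2310 = 5/693
take √, sign -1: I = -0.02396147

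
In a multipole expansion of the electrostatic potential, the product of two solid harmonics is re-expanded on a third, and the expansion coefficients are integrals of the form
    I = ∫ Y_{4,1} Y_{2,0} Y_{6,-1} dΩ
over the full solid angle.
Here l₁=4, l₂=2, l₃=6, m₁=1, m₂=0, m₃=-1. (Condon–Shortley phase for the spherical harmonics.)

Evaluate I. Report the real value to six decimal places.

-0.230476

Rules hold: Σm=0, L=12 even, 2≤6≤6.
N = 9·5·13 = 585
Δ = 0!·8!·4!/13! = 1/6435
Racah Σ t=0..0: t=0:+1/2304 = 1/2304
⇒ 3j(4 2 6; 0 0 0)² = 5/143, sgn +1
Racah Σ t=0..0: t=0:+1/2880 = 1/2880
⇒ 3j(4 2 6; 1 0 -1)² = 14/429, sgn -1
4πI² = N·(3j₀)²·(3jₘ)² = 1050/1573
I = -1·√(0.667514/4π) = -0.23047581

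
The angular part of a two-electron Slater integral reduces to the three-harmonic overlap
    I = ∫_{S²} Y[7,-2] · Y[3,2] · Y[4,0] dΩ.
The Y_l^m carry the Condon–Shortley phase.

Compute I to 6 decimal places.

Checks pass: Σm=0; 14 even; l₃=4∈[4,10].
(2·7+1)(2·3+1)(2·4+1) = 945
Δ: 6! 8! 0! / 15! → 1/45045
sum: t=3:−1/20736 = -1/20736
3j²(7 3 4; 0 0 0) = Δ·Π!·Σ² = 35/1287  (sign -1)
sum: t=5:−1/69120 = -1/69120
3j²(7 3 4; -2 2 0) = Δ·Π!·Σ² = 2/143  (sign -1)
combine: 4πI² = 945·35/1287·2/143 = 7350/20449
take √, sign +1: I = 0.16912301

0.169123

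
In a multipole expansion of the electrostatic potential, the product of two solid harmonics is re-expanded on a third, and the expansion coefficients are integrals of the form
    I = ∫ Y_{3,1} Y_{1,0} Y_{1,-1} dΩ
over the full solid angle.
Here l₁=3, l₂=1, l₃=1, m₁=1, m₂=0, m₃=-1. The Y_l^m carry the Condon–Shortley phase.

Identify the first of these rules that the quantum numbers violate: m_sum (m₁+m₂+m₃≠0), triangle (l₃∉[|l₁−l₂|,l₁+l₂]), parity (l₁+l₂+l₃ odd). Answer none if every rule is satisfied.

triangle

azimuthal sum: 1 + 0 − 1 = 0  ✓
2 ≤ 1 ≤ 4 (triangle on l)  ✗
L = 3 + 1 + 1 = 5 (odd)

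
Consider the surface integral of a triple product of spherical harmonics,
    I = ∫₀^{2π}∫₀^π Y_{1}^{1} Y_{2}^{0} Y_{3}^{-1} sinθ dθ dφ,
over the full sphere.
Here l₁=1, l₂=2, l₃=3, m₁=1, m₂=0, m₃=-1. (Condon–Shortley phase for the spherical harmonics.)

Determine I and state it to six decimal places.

-0.202301

Checks pass: Σm=0; 6 even; l₃=3∈[1,3].
(2·1+1)(2·2+1)(2·3+1) = 105
Δ: 0! 2! 4! / 7! → 1/105
sum: t=0:+1/4 = 1/4
3j²(1 2 3; 0 0 0) = Δ·Π!·Σ² = 3/35  (sign -1)
sum: t=0:+1/8 = 1/8
3j²(1 2 3; 1 0 -1) = Δ·Π!·Σ² = 2/35  (sign +1)
combine: 4πI² = 105·3/35·2/35 = 18/35
take √, sign -1: I = -0.20230066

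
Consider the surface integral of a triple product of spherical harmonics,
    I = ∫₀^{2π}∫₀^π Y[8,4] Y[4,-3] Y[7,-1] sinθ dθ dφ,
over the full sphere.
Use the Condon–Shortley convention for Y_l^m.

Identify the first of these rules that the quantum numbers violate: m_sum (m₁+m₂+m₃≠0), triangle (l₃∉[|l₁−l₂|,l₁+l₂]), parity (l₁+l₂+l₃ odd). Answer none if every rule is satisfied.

Σmᵢ = 0  ✓
l₃∈[|l₁−l₂|,l₁+l₂]=[4,12], have l₃=7  ✓
Σlᵢ = 19 ⇒ odd  ✗

parity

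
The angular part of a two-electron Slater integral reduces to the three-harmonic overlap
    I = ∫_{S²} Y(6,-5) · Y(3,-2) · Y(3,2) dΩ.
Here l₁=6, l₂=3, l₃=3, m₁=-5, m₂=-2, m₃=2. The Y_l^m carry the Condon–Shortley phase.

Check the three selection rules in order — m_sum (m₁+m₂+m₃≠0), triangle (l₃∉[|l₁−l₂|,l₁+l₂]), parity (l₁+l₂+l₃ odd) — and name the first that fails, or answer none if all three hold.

m_sum

azimuthal sum: -5 − 2 + 2 = -5  ✗
3 ≤ 3 ≤ 9 (triangle on l)
L = 6 + 3 + 3 = 12 (even)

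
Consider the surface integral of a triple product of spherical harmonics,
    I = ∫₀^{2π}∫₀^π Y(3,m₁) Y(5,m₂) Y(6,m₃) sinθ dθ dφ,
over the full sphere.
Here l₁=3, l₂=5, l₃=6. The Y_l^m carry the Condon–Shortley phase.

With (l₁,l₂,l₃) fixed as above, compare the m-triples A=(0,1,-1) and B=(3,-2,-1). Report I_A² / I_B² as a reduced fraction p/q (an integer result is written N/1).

Same 3,5,6: normalisation and zero-m 3j drop out of the ratio.
A: Δ: 2! 4! 8! / 15! → 1/675675; sum: t=0:+1/17280 t=1:−1/2880 t=2:+1/6912 = -1/6912; 3j²(3 5 6; 0 1 -1) = Δ·Π!·Σ² = 5/429  (sign +1)
B: Δ: 2! 4! 8! / 15! → 1/675675; sum: t=0:+1/34560 = 1/34560; 3j²(3 5 6; 3 -2 -1) = Δ·Π!·Σ² = 7/429  (sign -1)
I_A²/I_B² = (5/429)/(7/429) = 5/7

5/7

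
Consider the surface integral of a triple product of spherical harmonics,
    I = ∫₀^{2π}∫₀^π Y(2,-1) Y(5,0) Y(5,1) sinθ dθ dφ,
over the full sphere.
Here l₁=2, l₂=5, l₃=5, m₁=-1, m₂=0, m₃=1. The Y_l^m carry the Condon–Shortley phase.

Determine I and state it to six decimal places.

-0.036166

Checks pass: Σm=0; 12 even; l₃=5∈[3,7].
(2·2+1)(2·5+1)(2·5+1) = 605
Δ: 2! 2! 8! / 13! → 1/38610
sum: t=0:+1/2880 t=1:−1/576 t=2:+1/2880 = -1/960
3j²(2 5 5; 0 0 0) = Δ·Π!·Σ² = 10/429  (sign +1)
sum: t=1:−1/1152 t=2:+1/1440 = -1/5760
3j²(2 5 5; -1 0 1) = Δ·Π!·Σ² = 1/858  (sign -1)
combine: 4πI² = 605·10/429·1/858 = 25/1521
take √, sign -1: I = -0.03616600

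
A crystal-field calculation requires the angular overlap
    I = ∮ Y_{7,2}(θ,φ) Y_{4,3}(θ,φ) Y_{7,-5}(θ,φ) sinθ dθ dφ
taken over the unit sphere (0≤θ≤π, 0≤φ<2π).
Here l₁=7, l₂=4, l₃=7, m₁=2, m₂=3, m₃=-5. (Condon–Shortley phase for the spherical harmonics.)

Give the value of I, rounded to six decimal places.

m-sum 0 ✓  L=18 even ✓  3≤7≤11 ✓
Π(2lᵢ+1) = 15×9×15 = 2025
triangle coeff Δ(7,4,7) = 1/58198140
Σ_t [0,4]: t=0:+1/17418240 t=1:−1/622080 t=2:+1/230400 t=3:−1/622080 t=4:+1/17418240 = 1/806400
(3j)²=2268/230945 [(7 4 7; 0 0 0)], sign=-1
Σ_t [3,4]: t=3:−1/11612160 t=4:+1/52254720 = -1/14929920
(3j)²=1225/75582 [(7 4 7; 2 3 -5)], sign=-1
⇒ 4πI² = 62511750/193947611
I = (+1)√(62511750/193947611/(4π)) = 0.16015248

0.160152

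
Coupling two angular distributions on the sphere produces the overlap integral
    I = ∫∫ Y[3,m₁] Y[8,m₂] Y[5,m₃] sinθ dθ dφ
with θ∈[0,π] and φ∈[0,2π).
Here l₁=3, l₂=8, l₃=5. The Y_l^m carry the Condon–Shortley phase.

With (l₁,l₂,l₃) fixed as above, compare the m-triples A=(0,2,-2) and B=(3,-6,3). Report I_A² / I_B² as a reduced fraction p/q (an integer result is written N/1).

800/1001

l's match ⇒ only the (l;m) 3-j factors differ between A and B.
A: triangle coeff Δ(3,8,5) = 1/136136; Σ_t [3,3]: t=3:−1/1088640 = -1/1088640; (3j)²=300/17017 [(3 8 5; 0 2 -2)], sign=+1
B: triangle coeff Δ(3,8,5) = 1/136136; Σ_t [0,0]: t=0:+1/58060800 = 1/58060800; (3j)²=3/136 [(3 8 5; 3 -6 3)], sign=+1
I_A²/I_B² = (300/17017)/(3/136) = 800/1001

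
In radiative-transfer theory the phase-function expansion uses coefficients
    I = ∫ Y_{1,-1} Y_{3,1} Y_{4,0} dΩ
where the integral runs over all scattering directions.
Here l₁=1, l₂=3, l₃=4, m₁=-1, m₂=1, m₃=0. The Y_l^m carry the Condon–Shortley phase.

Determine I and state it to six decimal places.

Checks pass: Σm=0; 8 even; l₃=4∈[2,4].
(2·1+1)(2·3+1)(2·4+1) = 189
Δ: 0! 2! 6! / 9! → 1/252
sum: t=0:+1/36 = 1/36
3j²(1 3 4; 0 0 0) = Δ·Π!·Σ² = 4/63  (sign +1)
sum: t=0:+1/96 = 1/96
3j²(1 3 4; -1 1 0) = Δ·Π!·Σ² = 1/42  (sign +1)
combine: 4πI² = 189·4/63·1/42 = 2/7
take √, sign +1: I = 0.15078601

0.150786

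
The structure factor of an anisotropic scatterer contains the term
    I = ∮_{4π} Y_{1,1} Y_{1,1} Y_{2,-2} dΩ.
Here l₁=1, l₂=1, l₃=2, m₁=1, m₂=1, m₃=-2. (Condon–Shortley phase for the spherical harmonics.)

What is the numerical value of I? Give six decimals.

Checks pass: Σm=0; 4 even; l₃=2∈[0,2].
(2·1+1)(2·1+1)(2·2+1) = 45
Δ: 0! 2! 2! / 5! → 1/30
sum: t=0:+1/1 = 1/1
3j²(1 1 2; 0 0 0) = Δ·Π!·Σ² = 2/15  (sign +1)
sum: t=0:+1/4 = 1/4
3j²(1 1 2; 1 1 -2) = Δ·Π!·Σ² = 1/5  (sign +1)
combine: 4πI² = 45·2/15·1/5 = 6/5
take √, sign +1: I = 0.30901936

0.309019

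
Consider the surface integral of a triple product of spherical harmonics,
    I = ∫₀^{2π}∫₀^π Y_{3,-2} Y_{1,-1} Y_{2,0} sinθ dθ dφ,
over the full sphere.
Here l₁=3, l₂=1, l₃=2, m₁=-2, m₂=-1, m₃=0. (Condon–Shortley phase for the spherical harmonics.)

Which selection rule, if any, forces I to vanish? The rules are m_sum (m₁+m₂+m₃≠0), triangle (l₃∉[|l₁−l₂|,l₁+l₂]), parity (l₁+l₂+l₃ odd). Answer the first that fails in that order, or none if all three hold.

m_sum

azimuthal sum: -2 − 1 + 0 = -3  ✗
2 ≤ 2 ≤ 4 (triangle on l)
L = 3 + 1 + 2 = 6 (even)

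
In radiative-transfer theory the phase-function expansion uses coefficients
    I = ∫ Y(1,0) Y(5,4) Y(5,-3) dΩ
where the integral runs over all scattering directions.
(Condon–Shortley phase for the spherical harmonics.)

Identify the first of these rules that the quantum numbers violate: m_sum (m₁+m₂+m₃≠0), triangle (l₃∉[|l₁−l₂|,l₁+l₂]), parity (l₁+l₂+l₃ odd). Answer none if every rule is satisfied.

azimuthal sum: 0 + 4 − 3 = 1  ✗
4 ≤ 5 ≤ 6 (triangle on l)
L = 1 + 5 + 5 = 11 (odd)

m_sum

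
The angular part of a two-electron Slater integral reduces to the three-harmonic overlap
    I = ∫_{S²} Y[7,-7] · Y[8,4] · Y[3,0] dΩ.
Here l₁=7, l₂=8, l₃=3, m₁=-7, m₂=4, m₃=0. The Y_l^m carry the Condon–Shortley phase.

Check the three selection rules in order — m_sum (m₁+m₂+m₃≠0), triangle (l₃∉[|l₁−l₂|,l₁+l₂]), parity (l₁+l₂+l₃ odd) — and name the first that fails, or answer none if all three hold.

m_sum

azimuthal sum: -7 + 4 + 0 = -3  ✗
1 ≤ 3 ≤ 15 (triangle on l)
L = 7 + 8 + 3 = 18 (even)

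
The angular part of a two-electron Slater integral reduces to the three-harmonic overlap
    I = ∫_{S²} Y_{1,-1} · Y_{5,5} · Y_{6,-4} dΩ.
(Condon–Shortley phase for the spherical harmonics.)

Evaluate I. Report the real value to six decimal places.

Rules hold: Σm=0, L=12 even, 4≤6≤6.
N = 3·11·13 = 429
Δ = 0!·2!·10!/13! = 1/858
Racah Σ t=0..0: t=0:+1/14400 = 1/14400
⇒ 3j(1 5 6; 0 0 0)² = 6/143, sgn +1
Racah Σ t=0..0: t=0:+1/7257600 = 1/7257600
⇒ 3j(1 5 6; -1 5 -4)² = 1/858, sgn +1
4πI² = N·(3j₀)²·(3jₘ)² = 3/143
I = +1·√(0.020979/4π) = 0.04085899

0.040859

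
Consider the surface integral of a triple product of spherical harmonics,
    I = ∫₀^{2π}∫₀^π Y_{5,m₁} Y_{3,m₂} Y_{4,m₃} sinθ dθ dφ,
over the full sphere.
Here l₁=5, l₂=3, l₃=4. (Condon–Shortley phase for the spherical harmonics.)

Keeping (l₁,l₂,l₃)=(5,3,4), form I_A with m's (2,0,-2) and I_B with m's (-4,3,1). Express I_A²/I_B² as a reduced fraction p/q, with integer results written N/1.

l's match ⇒ only the (l;m) 3-j factors differ between A and B.
A: triangle coeff Δ(5,3,4) = 1/180180; Σ_t [1,3]: t=1:−1/576 t=2:+1/480 t=3:−1/8640 = 1/4320; (3j)²=1/2145 [(5 3 4; 2 0 -2)], sign=+1
B: triangle coeff Δ(5,3,4) = 1/180180; Σ_t [4,4]: t=4:+1/5760 = 1/5760; (3j)²=9/286 [(5 3 4; -4 3 1)], sign=-1
I_A²/I_B² = (1/2145)/(9/286) = 2/135

2/135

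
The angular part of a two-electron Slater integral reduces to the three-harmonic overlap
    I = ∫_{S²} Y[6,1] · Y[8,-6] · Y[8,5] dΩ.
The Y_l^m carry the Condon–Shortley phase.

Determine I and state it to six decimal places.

Checks pass: Σm=0; 22 even; l₃=8∈[2,14].
(2·6+1)(2·8+1)(2·8+1) = 3757
Δ: 6! 6! 10! / 23! → 1/13742520792
sum: t=0:+1/41803776000 t=1:−1/435456000 t=2:+1/39813120 t=3:−1/18662400 t=4:+1/39813120 t=5:−1/435456000 t=6:+1/41803776000 = -11/1393459200
3j²(6 8 8; 0 0 0) = Δ·Π!·Σ² = 600/96577  (sign -1)
sum: t=0:+1/6967296000 t=1:−1/2090188800 t=2:+1/6270566400 = -11/62705664000
3j²(6 8 8; 1 -6 5) = Δ·Π!·Σ² = 1573/178296  (sign +1)
combine: 4πI² = 3757·600/96577·1573/178296 = 39325/190969
take √, sign -1: I = -0.12801121

-0.128011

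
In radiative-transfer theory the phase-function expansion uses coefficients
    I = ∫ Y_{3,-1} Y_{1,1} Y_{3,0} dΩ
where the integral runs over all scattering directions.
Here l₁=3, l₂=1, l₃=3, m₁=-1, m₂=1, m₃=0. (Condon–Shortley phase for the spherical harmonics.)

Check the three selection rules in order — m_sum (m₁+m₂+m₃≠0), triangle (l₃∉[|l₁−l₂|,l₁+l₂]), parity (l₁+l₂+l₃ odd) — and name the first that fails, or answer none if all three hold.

m₁+m₂+m₃ = -1 + 1 + 0 = 0  ✓
triangle: |3−1|=2 ≤ l₃=3 ≤ 3+1=4  ✓
parity: l₁+l₂+l₃ = 7 is odd  ✗

parity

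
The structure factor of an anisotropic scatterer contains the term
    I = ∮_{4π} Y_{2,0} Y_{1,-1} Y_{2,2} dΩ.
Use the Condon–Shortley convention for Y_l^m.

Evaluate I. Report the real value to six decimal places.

Σmᵢ = 1 ≠ 0, so the φ-integral vanishes; I = 0

0.000000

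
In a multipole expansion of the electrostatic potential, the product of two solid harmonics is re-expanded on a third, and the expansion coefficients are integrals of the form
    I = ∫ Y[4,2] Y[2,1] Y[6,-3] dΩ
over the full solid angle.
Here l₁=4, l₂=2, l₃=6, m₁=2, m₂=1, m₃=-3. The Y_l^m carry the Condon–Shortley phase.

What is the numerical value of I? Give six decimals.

-0.252474

Checks pass: Σm=0; 12 even; l₃=6∈[2,6].
(2·4+1)(2·2+1)(2·6+1) = 585
Δ: 0! 8! 4! / 13! → 1/6435
sum: t=0:+1/2304 = 1/2304
3j²(4 2 6; 0 0 0) = Δ·Π!·Σ² = 5/143  (sign +1)
sum: t=0:+1/8640 = 1/8640
3j²(4 2 6; 2 1 -3) = Δ·Π!·Σ² = 28/715  (sign -1)
combine: 4πI² = 585·5/143·28/715 = 1260/1573
take √, sign -1: I = -0.25247360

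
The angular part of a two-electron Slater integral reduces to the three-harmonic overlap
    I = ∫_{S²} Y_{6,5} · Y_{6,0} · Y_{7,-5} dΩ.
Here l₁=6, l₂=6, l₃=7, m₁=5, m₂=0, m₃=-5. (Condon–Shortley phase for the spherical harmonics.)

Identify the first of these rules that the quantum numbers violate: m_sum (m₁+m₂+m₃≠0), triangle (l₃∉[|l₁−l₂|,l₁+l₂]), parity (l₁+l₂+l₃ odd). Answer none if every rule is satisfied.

parity

m₁+m₂+m₃ = 5 + 0 − 5 = 0  ✓
triangle: |6−6|=0 ≤ l₃=7 ≤ 6+6=12  ✓
parity: l₁+l₂+l₃ = 19 is odd  ✗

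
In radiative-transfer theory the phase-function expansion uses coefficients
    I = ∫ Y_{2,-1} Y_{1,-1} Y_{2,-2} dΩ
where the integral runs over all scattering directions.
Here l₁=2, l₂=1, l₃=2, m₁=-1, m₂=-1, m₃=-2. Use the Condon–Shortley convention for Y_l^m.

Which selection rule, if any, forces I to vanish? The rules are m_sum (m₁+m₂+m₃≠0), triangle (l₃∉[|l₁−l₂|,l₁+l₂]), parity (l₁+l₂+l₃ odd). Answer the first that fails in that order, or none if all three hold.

Σmᵢ = -4  ✗
l₃∈[|l₁−l₂|,l₁+l₂]=[1,3], have l₃=2
Σlᵢ = 5 ⇒ odd

m_sum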